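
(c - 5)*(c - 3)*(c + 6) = c^3 - 2*c^2 - 33*c + 90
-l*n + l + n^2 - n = (-l + n)*(n - 1)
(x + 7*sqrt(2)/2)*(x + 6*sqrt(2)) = x^2 + 19*sqrt(2)*x/2 + 42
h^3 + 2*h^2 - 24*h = h*(h - 4)*(h + 6)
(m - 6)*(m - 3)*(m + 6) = m^3 - 3*m^2 - 36*m + 108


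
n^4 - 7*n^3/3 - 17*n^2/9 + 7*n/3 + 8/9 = (n - 8/3)*(n - 1)*(n + 1/3)*(n + 1)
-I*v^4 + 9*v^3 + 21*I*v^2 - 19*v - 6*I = (v + I)^2*(v + 6*I)*(-I*v + 1)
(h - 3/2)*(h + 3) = h^2 + 3*h/2 - 9/2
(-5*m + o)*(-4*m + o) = 20*m^2 - 9*m*o + o^2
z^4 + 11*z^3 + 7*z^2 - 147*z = z*(z - 3)*(z + 7)^2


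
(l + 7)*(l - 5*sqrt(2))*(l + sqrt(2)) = l^3 - 4*sqrt(2)*l^2 + 7*l^2 - 28*sqrt(2)*l - 10*l - 70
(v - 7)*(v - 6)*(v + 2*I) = v^3 - 13*v^2 + 2*I*v^2 + 42*v - 26*I*v + 84*I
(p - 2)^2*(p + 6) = p^3 + 2*p^2 - 20*p + 24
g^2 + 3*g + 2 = (g + 1)*(g + 2)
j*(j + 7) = j^2 + 7*j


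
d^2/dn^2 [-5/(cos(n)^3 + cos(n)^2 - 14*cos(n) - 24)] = 5*((53*cos(n) - 8*cos(2*n) - 9*cos(3*n))*(cos(n)^3 + cos(n)^2 - 14*cos(n) - 24)/4 - 2*(3*cos(n)^2 + 2*cos(n) - 14)^2*sin(n)^2)/(cos(n)^3 + cos(n)^2 - 14*cos(n) - 24)^3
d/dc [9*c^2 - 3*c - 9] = 18*c - 3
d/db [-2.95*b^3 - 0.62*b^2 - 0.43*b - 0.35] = -8.85*b^2 - 1.24*b - 0.43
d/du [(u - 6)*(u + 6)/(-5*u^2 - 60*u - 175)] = 2*(-6*u^2 - 71*u - 216)/(5*(u^4 + 24*u^3 + 214*u^2 + 840*u + 1225))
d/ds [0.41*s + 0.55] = 0.410000000000000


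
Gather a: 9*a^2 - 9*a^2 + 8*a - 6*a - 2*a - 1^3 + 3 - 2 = 0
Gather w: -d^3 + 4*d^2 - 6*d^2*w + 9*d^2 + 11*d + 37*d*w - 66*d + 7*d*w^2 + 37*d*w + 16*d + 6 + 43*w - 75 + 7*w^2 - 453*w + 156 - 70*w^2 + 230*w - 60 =-d^3 + 13*d^2 - 39*d + w^2*(7*d - 63) + w*(-6*d^2 + 74*d - 180) + 27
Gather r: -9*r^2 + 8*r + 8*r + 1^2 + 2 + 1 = -9*r^2 + 16*r + 4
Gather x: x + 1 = x + 1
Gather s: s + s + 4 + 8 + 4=2*s + 16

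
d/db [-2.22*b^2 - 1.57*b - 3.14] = -4.44*b - 1.57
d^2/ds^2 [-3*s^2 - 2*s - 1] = -6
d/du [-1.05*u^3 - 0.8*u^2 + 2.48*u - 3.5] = -3.15*u^2 - 1.6*u + 2.48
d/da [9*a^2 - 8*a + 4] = 18*a - 8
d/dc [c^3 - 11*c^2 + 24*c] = 3*c^2 - 22*c + 24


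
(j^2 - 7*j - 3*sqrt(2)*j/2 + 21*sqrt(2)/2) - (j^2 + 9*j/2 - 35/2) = -23*j/2 - 3*sqrt(2)*j/2 + 21*sqrt(2)/2 + 35/2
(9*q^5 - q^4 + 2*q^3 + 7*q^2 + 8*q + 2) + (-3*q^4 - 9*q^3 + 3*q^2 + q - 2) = 9*q^5 - 4*q^4 - 7*q^3 + 10*q^2 + 9*q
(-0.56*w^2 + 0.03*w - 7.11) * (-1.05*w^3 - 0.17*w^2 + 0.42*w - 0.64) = 0.588*w^5 + 0.0637*w^4 + 7.2252*w^3 + 1.5797*w^2 - 3.0054*w + 4.5504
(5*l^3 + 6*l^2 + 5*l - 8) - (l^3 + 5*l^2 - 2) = 4*l^3 + l^2 + 5*l - 6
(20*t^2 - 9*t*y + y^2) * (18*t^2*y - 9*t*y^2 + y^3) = 360*t^4*y - 342*t^3*y^2 + 119*t^2*y^3 - 18*t*y^4 + y^5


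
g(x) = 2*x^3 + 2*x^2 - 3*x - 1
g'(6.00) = 237.00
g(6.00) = 485.00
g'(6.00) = 237.00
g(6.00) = 485.00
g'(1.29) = 12.14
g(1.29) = 2.75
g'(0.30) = -1.26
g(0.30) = -1.67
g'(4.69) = 147.74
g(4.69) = 235.25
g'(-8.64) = 410.34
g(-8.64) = -1115.73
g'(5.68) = 213.29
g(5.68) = 412.99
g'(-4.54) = 102.51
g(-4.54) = -133.31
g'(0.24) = -1.69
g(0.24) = -1.58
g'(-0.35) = -3.66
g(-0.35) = 0.21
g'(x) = 6*x^2 + 4*x - 3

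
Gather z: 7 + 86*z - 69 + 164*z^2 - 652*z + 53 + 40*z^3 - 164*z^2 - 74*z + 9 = 40*z^3 - 640*z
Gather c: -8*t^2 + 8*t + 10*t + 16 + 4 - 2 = -8*t^2 + 18*t + 18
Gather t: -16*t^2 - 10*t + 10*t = -16*t^2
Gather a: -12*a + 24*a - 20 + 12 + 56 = 12*a + 48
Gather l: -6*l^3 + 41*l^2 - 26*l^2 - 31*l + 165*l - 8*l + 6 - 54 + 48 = -6*l^3 + 15*l^2 + 126*l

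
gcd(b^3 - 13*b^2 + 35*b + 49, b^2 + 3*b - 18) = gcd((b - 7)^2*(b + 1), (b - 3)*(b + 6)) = 1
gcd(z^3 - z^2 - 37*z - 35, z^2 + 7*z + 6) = z + 1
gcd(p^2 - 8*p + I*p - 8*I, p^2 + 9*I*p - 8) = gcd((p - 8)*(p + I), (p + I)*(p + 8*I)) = p + I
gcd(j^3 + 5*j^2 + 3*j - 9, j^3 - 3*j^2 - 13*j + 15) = j^2 + 2*j - 3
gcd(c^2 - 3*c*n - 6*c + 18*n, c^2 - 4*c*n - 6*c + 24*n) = c - 6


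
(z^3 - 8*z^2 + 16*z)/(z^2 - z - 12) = z*(z - 4)/(z + 3)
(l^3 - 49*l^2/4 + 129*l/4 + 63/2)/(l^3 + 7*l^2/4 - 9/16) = 4*(l^2 - 13*l + 42)/(4*l^2 + 4*l - 3)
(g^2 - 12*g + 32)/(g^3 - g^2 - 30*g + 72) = (g - 8)/(g^2 + 3*g - 18)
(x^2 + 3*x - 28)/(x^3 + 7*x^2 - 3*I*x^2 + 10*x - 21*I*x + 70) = (x - 4)/(x^2 - 3*I*x + 10)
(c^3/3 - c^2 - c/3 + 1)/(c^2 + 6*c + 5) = (c^2 - 4*c + 3)/(3*(c + 5))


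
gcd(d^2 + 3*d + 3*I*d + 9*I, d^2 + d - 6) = d + 3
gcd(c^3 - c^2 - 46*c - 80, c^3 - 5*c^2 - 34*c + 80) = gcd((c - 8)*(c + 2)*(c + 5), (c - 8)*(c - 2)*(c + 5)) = c^2 - 3*c - 40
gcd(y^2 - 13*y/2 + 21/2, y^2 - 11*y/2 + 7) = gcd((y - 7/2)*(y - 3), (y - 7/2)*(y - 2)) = y - 7/2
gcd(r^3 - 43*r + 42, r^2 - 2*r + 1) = r - 1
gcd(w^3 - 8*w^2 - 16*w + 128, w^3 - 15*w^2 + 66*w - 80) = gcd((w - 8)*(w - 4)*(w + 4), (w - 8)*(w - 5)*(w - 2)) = w - 8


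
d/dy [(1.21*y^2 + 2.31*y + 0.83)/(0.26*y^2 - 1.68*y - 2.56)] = (-2.6334*y^2 - 6.6268*y - 4.5192)/(0.0676*y^4 - 0.8736*y^3 + 1.4912*y^2 + 8.6016*y + 6.5536)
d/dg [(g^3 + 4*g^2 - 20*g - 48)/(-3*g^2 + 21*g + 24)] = (-g^4 + 14*g^3 + 32*g^2 - 32*g + 176)/(3*(g^4 - 14*g^3 + 33*g^2 + 112*g + 64))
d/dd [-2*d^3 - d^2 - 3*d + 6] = -6*d^2 - 2*d - 3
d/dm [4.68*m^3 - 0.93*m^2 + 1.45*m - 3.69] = 14.04*m^2 - 1.86*m + 1.45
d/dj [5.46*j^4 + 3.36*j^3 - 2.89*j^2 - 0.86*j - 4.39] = 21.84*j^3 + 10.08*j^2 - 5.78*j - 0.86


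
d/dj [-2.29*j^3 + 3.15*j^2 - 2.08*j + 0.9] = -6.87*j^2 + 6.3*j - 2.08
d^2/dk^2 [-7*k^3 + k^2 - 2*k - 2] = 2 - 42*k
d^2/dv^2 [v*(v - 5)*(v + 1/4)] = 6*v - 19/2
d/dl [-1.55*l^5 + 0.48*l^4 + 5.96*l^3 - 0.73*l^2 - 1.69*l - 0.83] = -7.75*l^4 + 1.92*l^3 + 17.88*l^2 - 1.46*l - 1.69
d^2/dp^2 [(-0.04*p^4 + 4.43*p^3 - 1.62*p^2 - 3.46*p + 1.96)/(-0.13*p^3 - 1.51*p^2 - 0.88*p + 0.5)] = (3.46944695195361e-18*p^8 - 2.22044604925031e-16*p^7 + 1.96723*p^6 + 3.72610800000001*p^5 - 0.885012000000009*p^4 - 7.83251999999999*p^3 - 6.30672*p^2 - 7.362288*p - 2.140448)/(0.002197*p^9 + 0.076557*p^8 + 0.933855*p^7 + 4.454065*p^6 + 5.73258*p^5 - 0.255318*p^4 - 3.207428*p^3 - 0.0290999999999999*p^2 + 0.66*p - 0.125)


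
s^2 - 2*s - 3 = (s - 3)*(s + 1)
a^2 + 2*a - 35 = (a - 5)*(a + 7)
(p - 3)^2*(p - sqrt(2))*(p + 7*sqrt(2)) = p^4 - 6*p^3 + 6*sqrt(2)*p^3 - 36*sqrt(2)*p^2 - 5*p^2 + 54*sqrt(2)*p + 84*p - 126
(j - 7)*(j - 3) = j^2 - 10*j + 21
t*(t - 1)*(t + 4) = t^3 + 3*t^2 - 4*t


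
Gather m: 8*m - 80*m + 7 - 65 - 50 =-72*m - 108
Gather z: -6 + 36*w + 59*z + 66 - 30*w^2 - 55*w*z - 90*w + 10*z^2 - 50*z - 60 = -30*w^2 - 54*w + 10*z^2 + z*(9 - 55*w)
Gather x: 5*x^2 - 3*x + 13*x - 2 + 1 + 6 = 5*x^2 + 10*x + 5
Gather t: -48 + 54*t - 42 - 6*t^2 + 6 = -6*t^2 + 54*t - 84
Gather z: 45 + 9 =54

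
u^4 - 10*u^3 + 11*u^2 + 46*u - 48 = (u - 8)*(u - 3)*(u - 1)*(u + 2)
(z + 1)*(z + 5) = z^2 + 6*z + 5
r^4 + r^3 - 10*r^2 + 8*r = r*(r - 2)*(r - 1)*(r + 4)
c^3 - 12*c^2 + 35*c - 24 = (c - 8)*(c - 3)*(c - 1)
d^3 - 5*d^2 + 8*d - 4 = (d - 2)^2*(d - 1)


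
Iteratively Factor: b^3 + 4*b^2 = (b)*(b^2 + 4*b) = b^2*(b + 4)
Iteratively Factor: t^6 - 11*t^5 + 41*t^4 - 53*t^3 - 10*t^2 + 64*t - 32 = (t - 4)*(t^5 - 7*t^4 + 13*t^3 - t^2 - 14*t + 8) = (t - 4)*(t - 1)*(t^4 - 6*t^3 + 7*t^2 + 6*t - 8) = (t - 4)^2*(t - 1)*(t^3 - 2*t^2 - t + 2) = (t - 4)^2*(t - 2)*(t - 1)*(t^2 - 1) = (t - 4)^2*(t - 2)*(t - 1)^2*(t + 1)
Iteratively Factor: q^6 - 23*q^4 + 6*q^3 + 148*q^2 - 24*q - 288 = (q - 3)*(q^5 + 3*q^4 - 14*q^3 - 36*q^2 + 40*q + 96) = (q - 3)*(q + 2)*(q^4 + q^3 - 16*q^2 - 4*q + 48) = (q - 3)^2*(q + 2)*(q^3 + 4*q^2 - 4*q - 16) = (q - 3)^2*(q - 2)*(q + 2)*(q^2 + 6*q + 8) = (q - 3)^2*(q - 2)*(q + 2)*(q + 4)*(q + 2)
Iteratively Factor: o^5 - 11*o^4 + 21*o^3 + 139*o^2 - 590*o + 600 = (o - 3)*(o^4 - 8*o^3 - 3*o^2 + 130*o - 200) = (o - 3)*(o + 4)*(o^3 - 12*o^2 + 45*o - 50) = (o - 5)*(o - 3)*(o + 4)*(o^2 - 7*o + 10) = (o - 5)^2*(o - 3)*(o + 4)*(o - 2)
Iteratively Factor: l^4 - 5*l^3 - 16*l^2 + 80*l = (l - 5)*(l^3 - 16*l) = (l - 5)*(l + 4)*(l^2 - 4*l) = (l - 5)*(l - 4)*(l + 4)*(l)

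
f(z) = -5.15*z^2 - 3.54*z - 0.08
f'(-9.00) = 89.16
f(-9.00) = -385.37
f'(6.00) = -65.34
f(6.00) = -206.72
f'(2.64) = -30.73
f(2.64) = -45.32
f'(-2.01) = 17.16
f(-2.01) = -13.77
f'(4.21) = -46.90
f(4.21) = -106.26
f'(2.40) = -28.26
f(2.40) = -38.24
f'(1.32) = -17.14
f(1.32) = -13.73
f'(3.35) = -38.04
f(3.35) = -69.73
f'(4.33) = -48.14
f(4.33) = -111.97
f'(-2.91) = 26.43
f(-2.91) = -33.39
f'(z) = -10.3*z - 3.54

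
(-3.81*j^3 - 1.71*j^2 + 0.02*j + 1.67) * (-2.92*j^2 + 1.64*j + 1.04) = 11.1252*j^5 - 1.2552*j^4 - 6.8252*j^3 - 6.622*j^2 + 2.7596*j + 1.7368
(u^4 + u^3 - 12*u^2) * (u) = u^5 + u^4 - 12*u^3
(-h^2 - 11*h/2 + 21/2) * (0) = 0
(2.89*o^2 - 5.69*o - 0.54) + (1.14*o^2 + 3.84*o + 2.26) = 4.03*o^2 - 1.85*o + 1.72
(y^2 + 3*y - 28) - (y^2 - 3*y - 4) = 6*y - 24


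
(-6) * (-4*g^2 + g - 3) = 24*g^2 - 6*g + 18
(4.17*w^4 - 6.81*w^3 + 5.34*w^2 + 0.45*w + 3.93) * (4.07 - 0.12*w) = -0.5004*w^5 + 17.7891*w^4 - 28.3575*w^3 + 21.6798*w^2 + 1.3599*w + 15.9951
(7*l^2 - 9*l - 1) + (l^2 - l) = 8*l^2 - 10*l - 1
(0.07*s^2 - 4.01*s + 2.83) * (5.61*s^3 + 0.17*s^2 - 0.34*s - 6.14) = 0.3927*s^5 - 22.4842*s^4 + 15.1708*s^3 + 1.4147*s^2 + 23.6592*s - 17.3762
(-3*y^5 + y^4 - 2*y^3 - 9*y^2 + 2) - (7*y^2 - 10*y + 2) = -3*y^5 + y^4 - 2*y^3 - 16*y^2 + 10*y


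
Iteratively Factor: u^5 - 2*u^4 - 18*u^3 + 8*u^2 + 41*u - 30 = (u - 5)*(u^4 + 3*u^3 - 3*u^2 - 7*u + 6) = (u - 5)*(u + 3)*(u^3 - 3*u + 2) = (u - 5)*(u - 1)*(u + 3)*(u^2 + u - 2) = (u - 5)*(u - 1)*(u + 2)*(u + 3)*(u - 1)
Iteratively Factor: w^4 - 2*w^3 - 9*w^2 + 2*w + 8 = (w + 1)*(w^3 - 3*w^2 - 6*w + 8) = (w - 1)*(w + 1)*(w^2 - 2*w - 8) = (w - 4)*(w - 1)*(w + 1)*(w + 2)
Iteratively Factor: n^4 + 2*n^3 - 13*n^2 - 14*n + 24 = (n + 4)*(n^3 - 2*n^2 - 5*n + 6) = (n + 2)*(n + 4)*(n^2 - 4*n + 3) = (n - 1)*(n + 2)*(n + 4)*(n - 3)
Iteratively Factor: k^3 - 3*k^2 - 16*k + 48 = (k - 3)*(k^2 - 16) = (k - 3)*(k + 4)*(k - 4)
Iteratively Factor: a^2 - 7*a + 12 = (a - 3)*(a - 4)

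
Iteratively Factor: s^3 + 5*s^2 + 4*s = (s + 4)*(s^2 + s) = (s + 1)*(s + 4)*(s)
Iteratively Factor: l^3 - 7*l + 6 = (l + 3)*(l^2 - 3*l + 2) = (l - 1)*(l + 3)*(l - 2)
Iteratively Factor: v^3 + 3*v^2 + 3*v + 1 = (v + 1)*(v^2 + 2*v + 1) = (v + 1)^2*(v + 1)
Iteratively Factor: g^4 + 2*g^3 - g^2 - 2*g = (g + 2)*(g^3 - g) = (g - 1)*(g + 2)*(g^2 + g) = g*(g - 1)*(g + 2)*(g + 1)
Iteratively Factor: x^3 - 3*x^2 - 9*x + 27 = (x + 3)*(x^2 - 6*x + 9) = (x - 3)*(x + 3)*(x - 3)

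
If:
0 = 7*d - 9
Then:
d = 9/7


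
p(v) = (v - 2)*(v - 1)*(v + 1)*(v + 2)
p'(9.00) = 2826.00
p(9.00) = 6160.00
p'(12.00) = 6792.00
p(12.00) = 20020.00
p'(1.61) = 0.59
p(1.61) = -2.24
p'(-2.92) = -70.39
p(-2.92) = 34.07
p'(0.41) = -3.82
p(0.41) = 3.19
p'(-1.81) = -5.62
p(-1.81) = -1.65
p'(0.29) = -2.80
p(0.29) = 3.59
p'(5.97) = 791.40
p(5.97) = 1096.07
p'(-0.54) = 4.77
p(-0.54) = 2.63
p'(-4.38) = -292.31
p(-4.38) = 276.12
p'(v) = (v - 2)*(v - 1)*(v + 1) + (v - 2)*(v - 1)*(v + 2) + (v - 2)*(v + 1)*(v + 2) + (v - 1)*(v + 1)*(v + 2)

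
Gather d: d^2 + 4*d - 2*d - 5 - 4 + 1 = d^2 + 2*d - 8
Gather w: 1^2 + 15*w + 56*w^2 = 56*w^2 + 15*w + 1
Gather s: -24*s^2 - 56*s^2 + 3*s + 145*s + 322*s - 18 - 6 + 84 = -80*s^2 + 470*s + 60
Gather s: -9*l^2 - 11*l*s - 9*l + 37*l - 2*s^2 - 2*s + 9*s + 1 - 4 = -9*l^2 + 28*l - 2*s^2 + s*(7 - 11*l) - 3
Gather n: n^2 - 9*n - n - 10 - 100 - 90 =n^2 - 10*n - 200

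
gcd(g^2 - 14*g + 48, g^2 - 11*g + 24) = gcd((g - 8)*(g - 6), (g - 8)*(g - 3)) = g - 8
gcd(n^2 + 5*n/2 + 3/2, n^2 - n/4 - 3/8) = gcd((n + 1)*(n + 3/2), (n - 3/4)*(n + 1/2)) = 1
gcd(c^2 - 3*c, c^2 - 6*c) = c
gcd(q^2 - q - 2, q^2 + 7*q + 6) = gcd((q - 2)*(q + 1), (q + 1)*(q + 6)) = q + 1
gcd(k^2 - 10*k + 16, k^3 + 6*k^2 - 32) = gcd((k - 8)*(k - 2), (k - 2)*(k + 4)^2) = k - 2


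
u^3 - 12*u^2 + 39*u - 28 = (u - 7)*(u - 4)*(u - 1)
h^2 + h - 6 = (h - 2)*(h + 3)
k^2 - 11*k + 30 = (k - 6)*(k - 5)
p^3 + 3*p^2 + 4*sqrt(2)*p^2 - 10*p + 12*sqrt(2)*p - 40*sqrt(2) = (p - 2)*(p + 5)*(p + 4*sqrt(2))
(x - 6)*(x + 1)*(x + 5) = x^3 - 31*x - 30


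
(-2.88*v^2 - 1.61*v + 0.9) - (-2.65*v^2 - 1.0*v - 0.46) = -0.23*v^2 - 0.61*v + 1.36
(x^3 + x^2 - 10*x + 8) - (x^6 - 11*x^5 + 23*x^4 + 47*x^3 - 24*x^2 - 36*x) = -x^6 + 11*x^5 - 23*x^4 - 46*x^3 + 25*x^2 + 26*x + 8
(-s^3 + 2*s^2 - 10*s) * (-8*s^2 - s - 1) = 8*s^5 - 15*s^4 + 79*s^3 + 8*s^2 + 10*s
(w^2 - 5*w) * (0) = 0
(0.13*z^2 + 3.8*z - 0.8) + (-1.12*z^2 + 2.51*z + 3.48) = -0.99*z^2 + 6.31*z + 2.68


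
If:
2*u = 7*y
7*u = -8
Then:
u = -8/7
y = -16/49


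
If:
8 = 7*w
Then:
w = 8/7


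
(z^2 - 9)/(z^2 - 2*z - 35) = (9 - z^2)/(-z^2 + 2*z + 35)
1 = 1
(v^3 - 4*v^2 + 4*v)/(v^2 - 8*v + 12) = v*(v - 2)/(v - 6)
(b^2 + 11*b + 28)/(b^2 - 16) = (b + 7)/(b - 4)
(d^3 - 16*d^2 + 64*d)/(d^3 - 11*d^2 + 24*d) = (d - 8)/(d - 3)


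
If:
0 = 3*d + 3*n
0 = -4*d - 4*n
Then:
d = -n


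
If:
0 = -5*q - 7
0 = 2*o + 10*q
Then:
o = 7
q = -7/5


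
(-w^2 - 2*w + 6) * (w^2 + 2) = -w^4 - 2*w^3 + 4*w^2 - 4*w + 12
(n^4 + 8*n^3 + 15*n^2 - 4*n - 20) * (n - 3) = n^5 + 5*n^4 - 9*n^3 - 49*n^2 - 8*n + 60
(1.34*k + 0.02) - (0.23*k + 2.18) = 1.11*k - 2.16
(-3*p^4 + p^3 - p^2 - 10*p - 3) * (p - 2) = -3*p^5 + 7*p^4 - 3*p^3 - 8*p^2 + 17*p + 6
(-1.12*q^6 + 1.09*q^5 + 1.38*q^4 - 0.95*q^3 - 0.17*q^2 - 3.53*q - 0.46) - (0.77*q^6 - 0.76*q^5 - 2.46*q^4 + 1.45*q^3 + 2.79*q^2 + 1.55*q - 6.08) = -1.89*q^6 + 1.85*q^5 + 3.84*q^4 - 2.4*q^3 - 2.96*q^2 - 5.08*q + 5.62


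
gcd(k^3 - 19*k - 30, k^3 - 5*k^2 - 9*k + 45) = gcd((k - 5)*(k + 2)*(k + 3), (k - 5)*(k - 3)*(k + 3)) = k^2 - 2*k - 15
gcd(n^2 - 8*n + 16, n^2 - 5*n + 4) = n - 4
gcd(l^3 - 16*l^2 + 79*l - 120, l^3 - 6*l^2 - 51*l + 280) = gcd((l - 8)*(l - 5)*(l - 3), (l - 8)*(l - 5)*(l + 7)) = l^2 - 13*l + 40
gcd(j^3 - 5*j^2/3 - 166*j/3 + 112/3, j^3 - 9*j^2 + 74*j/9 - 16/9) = j^2 - 26*j/3 + 16/3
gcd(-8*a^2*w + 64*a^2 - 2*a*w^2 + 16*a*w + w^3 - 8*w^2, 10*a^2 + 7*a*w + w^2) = 2*a + w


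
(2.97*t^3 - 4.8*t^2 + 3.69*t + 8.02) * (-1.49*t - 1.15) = -4.4253*t^4 + 3.7365*t^3 + 0.0218999999999996*t^2 - 16.1933*t - 9.223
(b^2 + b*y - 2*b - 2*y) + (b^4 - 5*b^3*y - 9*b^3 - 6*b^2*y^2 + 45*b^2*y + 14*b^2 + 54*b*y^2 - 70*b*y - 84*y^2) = b^4 - 5*b^3*y - 9*b^3 - 6*b^2*y^2 + 45*b^2*y + 15*b^2 + 54*b*y^2 - 69*b*y - 2*b - 84*y^2 - 2*y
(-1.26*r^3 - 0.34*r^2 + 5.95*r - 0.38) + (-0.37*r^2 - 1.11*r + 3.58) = -1.26*r^3 - 0.71*r^2 + 4.84*r + 3.2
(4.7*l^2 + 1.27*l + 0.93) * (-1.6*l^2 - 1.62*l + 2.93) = -7.52*l^4 - 9.646*l^3 + 10.2256*l^2 + 2.2145*l + 2.7249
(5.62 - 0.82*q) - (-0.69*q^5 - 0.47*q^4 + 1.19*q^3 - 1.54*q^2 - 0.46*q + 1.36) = 0.69*q^5 + 0.47*q^4 - 1.19*q^3 + 1.54*q^2 - 0.36*q + 4.26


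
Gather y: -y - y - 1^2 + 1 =-2*y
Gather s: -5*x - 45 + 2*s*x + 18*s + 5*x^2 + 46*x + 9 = s*(2*x + 18) + 5*x^2 + 41*x - 36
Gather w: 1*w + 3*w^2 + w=3*w^2 + 2*w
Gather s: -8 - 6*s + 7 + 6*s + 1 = 0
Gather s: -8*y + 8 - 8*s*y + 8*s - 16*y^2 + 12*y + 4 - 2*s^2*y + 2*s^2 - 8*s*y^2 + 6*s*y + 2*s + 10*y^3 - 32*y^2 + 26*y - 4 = s^2*(2 - 2*y) + s*(-8*y^2 - 2*y + 10) + 10*y^3 - 48*y^2 + 30*y + 8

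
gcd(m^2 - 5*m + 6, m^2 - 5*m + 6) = m^2 - 5*m + 6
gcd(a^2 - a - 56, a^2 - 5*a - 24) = a - 8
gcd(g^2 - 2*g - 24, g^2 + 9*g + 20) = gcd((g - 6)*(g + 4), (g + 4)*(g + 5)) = g + 4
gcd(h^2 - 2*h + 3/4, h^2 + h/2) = 1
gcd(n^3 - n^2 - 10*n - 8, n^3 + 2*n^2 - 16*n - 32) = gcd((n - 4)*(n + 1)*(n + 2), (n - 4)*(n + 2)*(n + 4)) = n^2 - 2*n - 8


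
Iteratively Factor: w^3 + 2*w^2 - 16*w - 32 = (w + 4)*(w^2 - 2*w - 8) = (w - 4)*(w + 4)*(w + 2)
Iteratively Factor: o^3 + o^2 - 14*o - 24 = (o + 2)*(o^2 - o - 12) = (o - 4)*(o + 2)*(o + 3)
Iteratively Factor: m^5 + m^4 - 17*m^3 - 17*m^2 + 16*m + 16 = (m + 1)*(m^4 - 17*m^2 + 16) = (m + 1)*(m + 4)*(m^3 - 4*m^2 - m + 4) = (m + 1)^2*(m + 4)*(m^2 - 5*m + 4) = (m - 4)*(m + 1)^2*(m + 4)*(m - 1)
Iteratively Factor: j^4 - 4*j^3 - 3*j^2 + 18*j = (j + 2)*(j^3 - 6*j^2 + 9*j) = j*(j + 2)*(j^2 - 6*j + 9) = j*(j - 3)*(j + 2)*(j - 3)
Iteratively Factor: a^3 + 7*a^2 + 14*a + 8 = (a + 4)*(a^2 + 3*a + 2) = (a + 1)*(a + 4)*(a + 2)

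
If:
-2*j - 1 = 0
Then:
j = -1/2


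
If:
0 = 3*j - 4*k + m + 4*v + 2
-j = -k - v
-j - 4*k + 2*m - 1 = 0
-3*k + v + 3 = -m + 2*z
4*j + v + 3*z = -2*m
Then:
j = -25/33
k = -35/66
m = -31/33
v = -5/22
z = 113/66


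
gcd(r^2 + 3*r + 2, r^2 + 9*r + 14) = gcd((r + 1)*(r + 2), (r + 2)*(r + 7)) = r + 2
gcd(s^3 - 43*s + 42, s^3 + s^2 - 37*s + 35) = s^2 + 6*s - 7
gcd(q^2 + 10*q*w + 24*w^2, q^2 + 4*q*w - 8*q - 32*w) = q + 4*w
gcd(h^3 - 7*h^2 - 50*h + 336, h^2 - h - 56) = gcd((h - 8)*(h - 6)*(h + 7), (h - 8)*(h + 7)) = h^2 - h - 56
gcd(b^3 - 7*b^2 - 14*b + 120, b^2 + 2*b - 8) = b + 4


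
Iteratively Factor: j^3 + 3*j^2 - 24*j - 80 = (j - 5)*(j^2 + 8*j + 16) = (j - 5)*(j + 4)*(j + 4)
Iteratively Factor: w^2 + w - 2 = (w - 1)*(w + 2)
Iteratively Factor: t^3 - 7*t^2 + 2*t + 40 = (t - 4)*(t^2 - 3*t - 10) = (t - 5)*(t - 4)*(t + 2)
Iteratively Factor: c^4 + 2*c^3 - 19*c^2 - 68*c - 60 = (c + 2)*(c^3 - 19*c - 30) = (c + 2)^2*(c^2 - 2*c - 15) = (c - 5)*(c + 2)^2*(c + 3)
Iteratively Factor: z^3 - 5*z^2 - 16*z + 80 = (z - 4)*(z^2 - z - 20) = (z - 4)*(z + 4)*(z - 5)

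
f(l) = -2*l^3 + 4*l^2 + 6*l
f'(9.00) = -408.00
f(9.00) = -1080.00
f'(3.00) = -24.00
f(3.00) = 0.00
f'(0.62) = 8.65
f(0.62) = 4.78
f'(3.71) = -46.90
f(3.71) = -24.81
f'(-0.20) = 4.16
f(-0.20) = -1.02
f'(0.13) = 6.94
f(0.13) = 0.84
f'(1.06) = 7.74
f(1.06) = 8.47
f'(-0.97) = -7.41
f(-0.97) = -0.23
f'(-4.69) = -163.50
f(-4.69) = 266.17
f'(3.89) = -53.67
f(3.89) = -33.86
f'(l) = -6*l^2 + 8*l + 6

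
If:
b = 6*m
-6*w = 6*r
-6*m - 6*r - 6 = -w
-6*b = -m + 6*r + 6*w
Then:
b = 0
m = 0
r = -6/7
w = 6/7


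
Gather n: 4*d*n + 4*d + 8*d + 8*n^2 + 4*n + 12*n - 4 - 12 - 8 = 12*d + 8*n^2 + n*(4*d + 16) - 24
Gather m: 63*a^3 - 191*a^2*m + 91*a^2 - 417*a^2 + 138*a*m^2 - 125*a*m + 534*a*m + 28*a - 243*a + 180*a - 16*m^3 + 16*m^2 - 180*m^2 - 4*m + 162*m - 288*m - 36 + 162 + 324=63*a^3 - 326*a^2 - 35*a - 16*m^3 + m^2*(138*a - 164) + m*(-191*a^2 + 409*a - 130) + 450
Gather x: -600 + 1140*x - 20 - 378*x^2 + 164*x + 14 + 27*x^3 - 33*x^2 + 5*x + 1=27*x^3 - 411*x^2 + 1309*x - 605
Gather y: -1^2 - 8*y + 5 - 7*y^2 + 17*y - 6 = -7*y^2 + 9*y - 2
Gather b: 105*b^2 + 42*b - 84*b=105*b^2 - 42*b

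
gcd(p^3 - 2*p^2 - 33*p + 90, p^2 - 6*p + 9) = p - 3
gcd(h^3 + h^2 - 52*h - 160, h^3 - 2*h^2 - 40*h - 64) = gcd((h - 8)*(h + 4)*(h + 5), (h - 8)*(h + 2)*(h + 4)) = h^2 - 4*h - 32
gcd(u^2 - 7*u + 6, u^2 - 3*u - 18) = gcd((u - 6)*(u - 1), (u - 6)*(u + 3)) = u - 6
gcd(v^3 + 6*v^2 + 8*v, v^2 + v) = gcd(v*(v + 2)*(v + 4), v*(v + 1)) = v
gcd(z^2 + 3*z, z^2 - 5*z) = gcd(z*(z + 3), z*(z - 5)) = z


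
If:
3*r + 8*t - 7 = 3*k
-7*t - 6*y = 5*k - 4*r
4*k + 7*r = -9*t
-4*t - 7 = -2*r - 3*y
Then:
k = -1645/1112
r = 931/1112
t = 7/1112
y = 2975/1668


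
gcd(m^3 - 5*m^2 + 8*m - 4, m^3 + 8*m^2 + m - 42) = m - 2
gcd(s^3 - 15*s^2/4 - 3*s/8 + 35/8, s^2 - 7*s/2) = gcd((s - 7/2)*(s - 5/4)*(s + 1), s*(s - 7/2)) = s - 7/2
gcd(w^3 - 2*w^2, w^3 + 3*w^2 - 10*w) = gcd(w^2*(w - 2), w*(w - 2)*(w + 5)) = w^2 - 2*w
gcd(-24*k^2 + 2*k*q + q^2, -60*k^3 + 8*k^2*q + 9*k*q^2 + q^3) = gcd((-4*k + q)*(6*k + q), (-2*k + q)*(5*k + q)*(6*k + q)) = 6*k + q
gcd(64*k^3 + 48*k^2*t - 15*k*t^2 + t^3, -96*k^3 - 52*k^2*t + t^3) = -8*k + t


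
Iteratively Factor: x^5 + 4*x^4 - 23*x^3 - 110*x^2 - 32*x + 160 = (x + 4)*(x^4 - 23*x^2 - 18*x + 40) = (x + 2)*(x + 4)*(x^3 - 2*x^2 - 19*x + 20) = (x - 1)*(x + 2)*(x + 4)*(x^2 - x - 20) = (x - 5)*(x - 1)*(x + 2)*(x + 4)*(x + 4)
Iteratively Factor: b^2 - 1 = (b + 1)*(b - 1)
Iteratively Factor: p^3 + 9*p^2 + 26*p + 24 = (p + 2)*(p^2 + 7*p + 12) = (p + 2)*(p + 4)*(p + 3)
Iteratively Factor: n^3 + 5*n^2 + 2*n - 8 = (n + 4)*(n^2 + n - 2) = (n + 2)*(n + 4)*(n - 1)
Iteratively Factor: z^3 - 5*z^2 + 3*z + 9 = (z - 3)*(z^2 - 2*z - 3) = (z - 3)*(z + 1)*(z - 3)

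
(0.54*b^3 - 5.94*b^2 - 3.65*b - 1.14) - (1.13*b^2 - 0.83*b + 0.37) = 0.54*b^3 - 7.07*b^2 - 2.82*b - 1.51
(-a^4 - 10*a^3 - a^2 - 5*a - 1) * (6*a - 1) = -6*a^5 - 59*a^4 + 4*a^3 - 29*a^2 - a + 1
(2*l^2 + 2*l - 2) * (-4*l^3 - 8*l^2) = -8*l^5 - 24*l^4 - 8*l^3 + 16*l^2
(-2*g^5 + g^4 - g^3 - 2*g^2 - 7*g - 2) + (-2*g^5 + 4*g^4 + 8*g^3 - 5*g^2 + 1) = -4*g^5 + 5*g^4 + 7*g^3 - 7*g^2 - 7*g - 1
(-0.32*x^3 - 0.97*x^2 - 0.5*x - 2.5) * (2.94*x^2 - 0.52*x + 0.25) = -0.9408*x^5 - 2.6854*x^4 - 1.0456*x^3 - 7.3325*x^2 + 1.175*x - 0.625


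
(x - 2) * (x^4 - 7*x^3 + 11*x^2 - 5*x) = x^5 - 9*x^4 + 25*x^3 - 27*x^2 + 10*x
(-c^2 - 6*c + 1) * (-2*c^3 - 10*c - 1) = 2*c^5 + 12*c^4 + 8*c^3 + 61*c^2 - 4*c - 1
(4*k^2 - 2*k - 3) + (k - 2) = 4*k^2 - k - 5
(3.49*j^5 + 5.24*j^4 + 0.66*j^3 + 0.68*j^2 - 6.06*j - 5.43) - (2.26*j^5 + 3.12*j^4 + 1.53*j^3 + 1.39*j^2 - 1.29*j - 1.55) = 1.23*j^5 + 2.12*j^4 - 0.87*j^3 - 0.71*j^2 - 4.77*j - 3.88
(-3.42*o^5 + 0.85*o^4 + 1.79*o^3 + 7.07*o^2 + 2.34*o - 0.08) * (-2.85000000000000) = 9.747*o^5 - 2.4225*o^4 - 5.1015*o^3 - 20.1495*o^2 - 6.669*o + 0.228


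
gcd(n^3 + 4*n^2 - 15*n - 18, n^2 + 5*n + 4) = n + 1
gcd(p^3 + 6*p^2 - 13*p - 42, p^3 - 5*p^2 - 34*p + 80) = 1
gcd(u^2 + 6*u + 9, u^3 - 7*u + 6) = u + 3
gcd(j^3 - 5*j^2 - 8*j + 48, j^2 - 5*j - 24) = j + 3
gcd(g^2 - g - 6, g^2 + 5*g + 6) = g + 2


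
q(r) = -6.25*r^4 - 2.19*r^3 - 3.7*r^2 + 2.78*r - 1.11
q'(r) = -25.0*r^3 - 6.57*r^2 - 7.4*r + 2.78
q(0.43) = -0.99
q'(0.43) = -3.60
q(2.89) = -512.82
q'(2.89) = -676.92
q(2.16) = -170.49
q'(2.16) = -295.80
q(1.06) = -12.82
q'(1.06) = -42.22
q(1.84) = -93.80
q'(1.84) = -188.82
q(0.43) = -0.99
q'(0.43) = -3.60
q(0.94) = -8.46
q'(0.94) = -30.75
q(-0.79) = -6.97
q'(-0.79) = 16.85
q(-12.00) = -126382.95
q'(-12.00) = 42345.50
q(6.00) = -8690.67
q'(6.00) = -5678.14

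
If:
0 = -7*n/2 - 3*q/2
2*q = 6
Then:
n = -9/7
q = 3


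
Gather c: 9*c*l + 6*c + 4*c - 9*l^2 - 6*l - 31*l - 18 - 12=c*(9*l + 10) - 9*l^2 - 37*l - 30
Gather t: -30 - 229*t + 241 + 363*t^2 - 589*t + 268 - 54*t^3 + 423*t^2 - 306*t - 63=-54*t^3 + 786*t^2 - 1124*t + 416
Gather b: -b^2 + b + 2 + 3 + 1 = -b^2 + b + 6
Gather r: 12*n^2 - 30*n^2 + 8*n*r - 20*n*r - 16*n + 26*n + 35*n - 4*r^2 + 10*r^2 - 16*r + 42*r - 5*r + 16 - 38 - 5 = -18*n^2 + 45*n + 6*r^2 + r*(21 - 12*n) - 27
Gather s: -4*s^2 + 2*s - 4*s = -4*s^2 - 2*s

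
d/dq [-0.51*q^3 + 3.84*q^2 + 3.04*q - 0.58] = -1.53*q^2 + 7.68*q + 3.04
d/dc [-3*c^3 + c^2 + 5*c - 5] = -9*c^2 + 2*c + 5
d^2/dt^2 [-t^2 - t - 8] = -2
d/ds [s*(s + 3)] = 2*s + 3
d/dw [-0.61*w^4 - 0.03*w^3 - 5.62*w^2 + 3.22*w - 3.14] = -2.44*w^3 - 0.09*w^2 - 11.24*w + 3.22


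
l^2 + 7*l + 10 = (l + 2)*(l + 5)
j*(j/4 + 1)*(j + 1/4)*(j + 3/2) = j^4/4 + 23*j^3/16 + 59*j^2/32 + 3*j/8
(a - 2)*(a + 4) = a^2 + 2*a - 8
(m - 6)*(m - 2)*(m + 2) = m^3 - 6*m^2 - 4*m + 24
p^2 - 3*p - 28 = (p - 7)*(p + 4)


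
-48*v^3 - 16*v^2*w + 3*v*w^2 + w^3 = (-4*v + w)*(3*v + w)*(4*v + w)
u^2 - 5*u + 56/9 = (u - 8/3)*(u - 7/3)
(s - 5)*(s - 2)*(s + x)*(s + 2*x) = s^4 + 3*s^3*x - 7*s^3 + 2*s^2*x^2 - 21*s^2*x + 10*s^2 - 14*s*x^2 + 30*s*x + 20*x^2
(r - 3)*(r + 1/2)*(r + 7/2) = r^3 + r^2 - 41*r/4 - 21/4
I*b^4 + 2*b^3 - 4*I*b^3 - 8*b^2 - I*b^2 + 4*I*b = b*(b - 4)*(b - I)*(I*b + 1)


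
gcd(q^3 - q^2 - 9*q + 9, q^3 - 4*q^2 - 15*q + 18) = q^2 + 2*q - 3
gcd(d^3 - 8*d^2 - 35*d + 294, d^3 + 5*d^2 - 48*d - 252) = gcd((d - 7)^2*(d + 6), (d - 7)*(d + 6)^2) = d^2 - d - 42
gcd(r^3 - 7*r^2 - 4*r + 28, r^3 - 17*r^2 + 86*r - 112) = r^2 - 9*r + 14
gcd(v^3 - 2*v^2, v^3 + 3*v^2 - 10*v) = v^2 - 2*v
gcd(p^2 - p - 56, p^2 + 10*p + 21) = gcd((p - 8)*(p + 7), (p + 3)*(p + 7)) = p + 7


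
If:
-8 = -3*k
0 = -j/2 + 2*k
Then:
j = 32/3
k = 8/3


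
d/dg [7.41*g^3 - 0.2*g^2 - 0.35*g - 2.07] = 22.23*g^2 - 0.4*g - 0.35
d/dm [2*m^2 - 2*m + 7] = 4*m - 2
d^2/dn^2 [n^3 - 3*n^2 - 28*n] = 6*n - 6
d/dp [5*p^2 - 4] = 10*p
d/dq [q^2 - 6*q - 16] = 2*q - 6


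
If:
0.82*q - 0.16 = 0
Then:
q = 0.20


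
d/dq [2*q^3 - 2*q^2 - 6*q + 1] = 6*q^2 - 4*q - 6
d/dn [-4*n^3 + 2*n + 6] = 2 - 12*n^2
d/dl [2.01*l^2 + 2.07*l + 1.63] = 4.02*l + 2.07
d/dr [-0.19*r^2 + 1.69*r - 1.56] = 1.69 - 0.38*r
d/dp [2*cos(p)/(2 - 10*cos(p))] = -sin(p)/(5*cos(p) - 1)^2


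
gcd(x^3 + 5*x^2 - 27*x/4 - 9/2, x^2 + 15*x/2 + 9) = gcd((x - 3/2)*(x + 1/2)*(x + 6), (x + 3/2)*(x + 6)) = x + 6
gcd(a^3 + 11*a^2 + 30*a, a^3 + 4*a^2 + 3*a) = a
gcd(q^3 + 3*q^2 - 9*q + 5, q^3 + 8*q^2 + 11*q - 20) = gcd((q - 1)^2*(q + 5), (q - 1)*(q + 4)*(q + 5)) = q^2 + 4*q - 5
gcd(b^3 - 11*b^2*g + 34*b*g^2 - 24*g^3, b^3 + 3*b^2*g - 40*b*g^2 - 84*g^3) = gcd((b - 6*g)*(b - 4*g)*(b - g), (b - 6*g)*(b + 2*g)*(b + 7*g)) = b - 6*g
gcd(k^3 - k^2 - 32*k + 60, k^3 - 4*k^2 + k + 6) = k - 2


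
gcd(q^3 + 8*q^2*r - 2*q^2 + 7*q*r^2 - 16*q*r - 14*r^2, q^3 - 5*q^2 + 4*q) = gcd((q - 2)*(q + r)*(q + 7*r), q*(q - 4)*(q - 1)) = 1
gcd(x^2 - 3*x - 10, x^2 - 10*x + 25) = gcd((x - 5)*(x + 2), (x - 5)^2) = x - 5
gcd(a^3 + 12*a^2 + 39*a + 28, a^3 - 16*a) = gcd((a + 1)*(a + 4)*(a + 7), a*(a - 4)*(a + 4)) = a + 4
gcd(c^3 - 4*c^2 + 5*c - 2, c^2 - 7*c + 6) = c - 1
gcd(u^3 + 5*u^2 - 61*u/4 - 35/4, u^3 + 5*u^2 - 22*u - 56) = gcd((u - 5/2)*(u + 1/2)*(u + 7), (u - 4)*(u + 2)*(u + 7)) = u + 7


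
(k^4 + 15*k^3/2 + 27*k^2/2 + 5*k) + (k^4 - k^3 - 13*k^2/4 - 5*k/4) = 2*k^4 + 13*k^3/2 + 41*k^2/4 + 15*k/4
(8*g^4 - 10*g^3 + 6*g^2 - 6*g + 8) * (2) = 16*g^4 - 20*g^3 + 12*g^2 - 12*g + 16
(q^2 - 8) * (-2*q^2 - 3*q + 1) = -2*q^4 - 3*q^3 + 17*q^2 + 24*q - 8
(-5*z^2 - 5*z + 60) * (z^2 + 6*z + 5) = -5*z^4 - 35*z^3 + 5*z^2 + 335*z + 300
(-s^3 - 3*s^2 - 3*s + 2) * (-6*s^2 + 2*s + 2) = 6*s^5 + 16*s^4 + 10*s^3 - 24*s^2 - 2*s + 4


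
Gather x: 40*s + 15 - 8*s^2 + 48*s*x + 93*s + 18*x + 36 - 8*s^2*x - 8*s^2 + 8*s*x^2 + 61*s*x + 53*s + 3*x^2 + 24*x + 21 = -16*s^2 + 186*s + x^2*(8*s + 3) + x*(-8*s^2 + 109*s + 42) + 72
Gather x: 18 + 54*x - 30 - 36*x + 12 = 18*x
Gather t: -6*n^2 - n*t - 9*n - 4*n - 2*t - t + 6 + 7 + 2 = -6*n^2 - 13*n + t*(-n - 3) + 15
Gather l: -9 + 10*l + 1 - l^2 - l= -l^2 + 9*l - 8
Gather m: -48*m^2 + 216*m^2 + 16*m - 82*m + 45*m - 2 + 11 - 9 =168*m^2 - 21*m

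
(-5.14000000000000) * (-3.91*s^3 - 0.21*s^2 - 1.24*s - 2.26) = 20.0974*s^3 + 1.0794*s^2 + 6.3736*s + 11.6164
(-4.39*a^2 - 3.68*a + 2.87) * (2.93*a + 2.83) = -12.8627*a^3 - 23.2061*a^2 - 2.0053*a + 8.1221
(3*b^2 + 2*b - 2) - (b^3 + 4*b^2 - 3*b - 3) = -b^3 - b^2 + 5*b + 1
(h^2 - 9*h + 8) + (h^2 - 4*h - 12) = 2*h^2 - 13*h - 4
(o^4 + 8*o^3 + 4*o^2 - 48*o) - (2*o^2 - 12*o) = o^4 + 8*o^3 + 2*o^2 - 36*o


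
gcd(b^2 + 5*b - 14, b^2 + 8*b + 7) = b + 7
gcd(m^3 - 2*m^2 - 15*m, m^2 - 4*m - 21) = m + 3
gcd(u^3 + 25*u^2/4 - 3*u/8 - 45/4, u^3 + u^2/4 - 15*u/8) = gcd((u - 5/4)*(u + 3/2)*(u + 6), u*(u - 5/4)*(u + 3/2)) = u^2 + u/4 - 15/8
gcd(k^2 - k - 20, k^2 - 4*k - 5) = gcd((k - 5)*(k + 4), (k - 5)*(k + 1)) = k - 5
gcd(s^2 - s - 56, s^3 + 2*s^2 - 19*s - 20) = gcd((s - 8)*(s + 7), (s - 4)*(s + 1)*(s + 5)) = 1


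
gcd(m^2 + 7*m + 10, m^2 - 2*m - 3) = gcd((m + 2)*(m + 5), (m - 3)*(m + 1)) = 1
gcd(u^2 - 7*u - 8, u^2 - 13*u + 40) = u - 8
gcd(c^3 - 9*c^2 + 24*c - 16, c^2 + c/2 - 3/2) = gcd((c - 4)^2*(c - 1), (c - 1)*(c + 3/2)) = c - 1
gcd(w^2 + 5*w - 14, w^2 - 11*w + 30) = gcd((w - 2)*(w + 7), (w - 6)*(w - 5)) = 1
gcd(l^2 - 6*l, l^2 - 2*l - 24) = l - 6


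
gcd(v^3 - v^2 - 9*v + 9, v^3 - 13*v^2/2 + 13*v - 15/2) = v^2 - 4*v + 3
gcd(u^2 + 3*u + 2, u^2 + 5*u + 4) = u + 1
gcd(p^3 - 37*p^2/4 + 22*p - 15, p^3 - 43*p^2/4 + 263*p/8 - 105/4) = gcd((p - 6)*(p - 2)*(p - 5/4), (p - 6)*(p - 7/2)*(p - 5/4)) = p^2 - 29*p/4 + 15/2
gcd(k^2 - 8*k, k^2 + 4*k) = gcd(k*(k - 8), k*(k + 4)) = k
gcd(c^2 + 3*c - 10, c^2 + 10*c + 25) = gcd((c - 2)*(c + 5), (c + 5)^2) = c + 5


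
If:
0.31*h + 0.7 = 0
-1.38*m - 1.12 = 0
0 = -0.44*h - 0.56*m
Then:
No Solution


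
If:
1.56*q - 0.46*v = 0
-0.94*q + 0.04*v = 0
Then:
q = 0.00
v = 0.00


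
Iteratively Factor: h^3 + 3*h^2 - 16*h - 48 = (h + 3)*(h^2 - 16) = (h - 4)*(h + 3)*(h + 4)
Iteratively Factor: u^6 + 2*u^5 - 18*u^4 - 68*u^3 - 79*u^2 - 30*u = (u + 3)*(u^5 - u^4 - 15*u^3 - 23*u^2 - 10*u) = u*(u + 3)*(u^4 - u^3 - 15*u^2 - 23*u - 10) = u*(u + 1)*(u + 3)*(u^3 - 2*u^2 - 13*u - 10) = u*(u + 1)^2*(u + 3)*(u^2 - 3*u - 10) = u*(u + 1)^2*(u + 2)*(u + 3)*(u - 5)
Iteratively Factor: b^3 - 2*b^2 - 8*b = (b)*(b^2 - 2*b - 8) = b*(b + 2)*(b - 4)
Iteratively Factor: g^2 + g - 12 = (g + 4)*(g - 3)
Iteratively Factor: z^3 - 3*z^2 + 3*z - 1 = (z - 1)*(z^2 - 2*z + 1) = (z - 1)^2*(z - 1)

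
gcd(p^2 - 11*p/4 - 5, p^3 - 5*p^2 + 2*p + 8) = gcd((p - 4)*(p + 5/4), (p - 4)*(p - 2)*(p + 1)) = p - 4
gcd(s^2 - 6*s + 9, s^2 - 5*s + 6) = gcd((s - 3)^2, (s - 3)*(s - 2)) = s - 3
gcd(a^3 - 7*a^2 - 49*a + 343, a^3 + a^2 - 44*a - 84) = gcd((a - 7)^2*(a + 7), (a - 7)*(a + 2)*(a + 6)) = a - 7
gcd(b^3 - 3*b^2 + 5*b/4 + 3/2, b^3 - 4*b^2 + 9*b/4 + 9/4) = b^2 - b - 3/4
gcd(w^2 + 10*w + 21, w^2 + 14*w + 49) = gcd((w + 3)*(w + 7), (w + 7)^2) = w + 7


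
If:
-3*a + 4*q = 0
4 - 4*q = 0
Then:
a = 4/3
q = 1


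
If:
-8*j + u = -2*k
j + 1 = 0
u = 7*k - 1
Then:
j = -1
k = -7/9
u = -58/9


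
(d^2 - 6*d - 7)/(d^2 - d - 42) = (d + 1)/(d + 6)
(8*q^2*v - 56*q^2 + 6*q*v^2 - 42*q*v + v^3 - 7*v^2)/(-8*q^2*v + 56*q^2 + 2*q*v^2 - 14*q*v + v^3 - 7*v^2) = (-2*q - v)/(2*q - v)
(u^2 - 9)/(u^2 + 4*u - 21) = (u + 3)/(u + 7)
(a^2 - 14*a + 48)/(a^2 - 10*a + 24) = (a - 8)/(a - 4)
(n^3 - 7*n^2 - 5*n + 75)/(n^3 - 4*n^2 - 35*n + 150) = (n + 3)/(n + 6)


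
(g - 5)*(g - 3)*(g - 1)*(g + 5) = g^4 - 4*g^3 - 22*g^2 + 100*g - 75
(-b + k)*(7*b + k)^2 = -49*b^3 + 35*b^2*k + 13*b*k^2 + k^3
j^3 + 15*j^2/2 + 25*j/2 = j*(j + 5/2)*(j + 5)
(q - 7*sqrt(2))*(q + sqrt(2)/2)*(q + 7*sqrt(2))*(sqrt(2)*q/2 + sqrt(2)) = sqrt(2)*q^4/2 + q^3/2 + sqrt(2)*q^3 - 49*sqrt(2)*q^2 + q^2 - 98*sqrt(2)*q - 49*q - 98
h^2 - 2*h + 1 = (h - 1)^2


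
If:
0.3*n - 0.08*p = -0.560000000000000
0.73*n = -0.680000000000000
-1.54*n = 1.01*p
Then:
No Solution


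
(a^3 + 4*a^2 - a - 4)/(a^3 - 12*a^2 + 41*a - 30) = (a^2 + 5*a + 4)/(a^2 - 11*a + 30)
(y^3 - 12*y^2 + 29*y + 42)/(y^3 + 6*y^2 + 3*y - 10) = (y^3 - 12*y^2 + 29*y + 42)/(y^3 + 6*y^2 + 3*y - 10)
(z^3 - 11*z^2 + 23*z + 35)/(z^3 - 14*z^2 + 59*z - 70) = (z + 1)/(z - 2)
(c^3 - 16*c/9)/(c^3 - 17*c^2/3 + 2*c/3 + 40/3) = c*(3*c - 4)/(3*(c^2 - 7*c + 10))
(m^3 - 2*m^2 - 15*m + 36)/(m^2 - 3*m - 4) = (-m^3 + 2*m^2 + 15*m - 36)/(-m^2 + 3*m + 4)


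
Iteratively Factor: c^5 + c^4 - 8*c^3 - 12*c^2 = (c + 2)*(c^4 - c^3 - 6*c^2) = c*(c + 2)*(c^3 - c^2 - 6*c) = c^2*(c + 2)*(c^2 - c - 6) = c^2*(c + 2)^2*(c - 3)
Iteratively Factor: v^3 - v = (v)*(v^2 - 1) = v*(v - 1)*(v + 1)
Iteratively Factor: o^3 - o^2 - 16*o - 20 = (o + 2)*(o^2 - 3*o - 10) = (o + 2)^2*(o - 5)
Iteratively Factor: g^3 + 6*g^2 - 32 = (g + 4)*(g^2 + 2*g - 8) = (g + 4)^2*(g - 2)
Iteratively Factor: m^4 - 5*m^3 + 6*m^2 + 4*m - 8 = (m - 2)*(m^3 - 3*m^2 + 4) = (m - 2)^2*(m^2 - m - 2) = (m - 2)^3*(m + 1)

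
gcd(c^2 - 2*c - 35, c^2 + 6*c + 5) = c + 5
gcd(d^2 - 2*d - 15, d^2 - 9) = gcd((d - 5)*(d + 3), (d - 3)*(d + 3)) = d + 3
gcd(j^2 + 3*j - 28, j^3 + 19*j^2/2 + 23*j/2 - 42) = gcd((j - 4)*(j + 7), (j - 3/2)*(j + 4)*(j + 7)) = j + 7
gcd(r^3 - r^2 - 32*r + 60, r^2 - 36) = r + 6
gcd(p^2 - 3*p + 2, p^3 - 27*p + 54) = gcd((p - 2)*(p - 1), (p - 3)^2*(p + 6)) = 1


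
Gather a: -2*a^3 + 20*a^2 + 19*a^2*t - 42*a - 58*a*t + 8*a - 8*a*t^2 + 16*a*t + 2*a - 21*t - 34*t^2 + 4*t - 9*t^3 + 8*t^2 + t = -2*a^3 + a^2*(19*t + 20) + a*(-8*t^2 - 42*t - 32) - 9*t^3 - 26*t^2 - 16*t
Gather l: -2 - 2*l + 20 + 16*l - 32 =14*l - 14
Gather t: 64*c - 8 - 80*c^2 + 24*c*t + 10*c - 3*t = -80*c^2 + 74*c + t*(24*c - 3) - 8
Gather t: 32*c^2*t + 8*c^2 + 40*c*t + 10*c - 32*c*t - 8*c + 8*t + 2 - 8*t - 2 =8*c^2 + 2*c + t*(32*c^2 + 8*c)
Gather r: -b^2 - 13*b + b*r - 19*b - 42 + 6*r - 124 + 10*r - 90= -b^2 - 32*b + r*(b + 16) - 256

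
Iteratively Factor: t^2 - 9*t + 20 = (t - 4)*(t - 5)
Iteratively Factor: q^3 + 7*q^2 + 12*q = (q)*(q^2 + 7*q + 12) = q*(q + 3)*(q + 4)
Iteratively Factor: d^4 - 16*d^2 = (d)*(d^3 - 16*d) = d*(d + 4)*(d^2 - 4*d) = d*(d - 4)*(d + 4)*(d)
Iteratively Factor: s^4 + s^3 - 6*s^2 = (s)*(s^3 + s^2 - 6*s) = s*(s - 2)*(s^2 + 3*s) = s^2*(s - 2)*(s + 3)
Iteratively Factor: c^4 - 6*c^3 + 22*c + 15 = (c + 1)*(c^3 - 7*c^2 + 7*c + 15) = (c + 1)^2*(c^2 - 8*c + 15) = (c - 3)*(c + 1)^2*(c - 5)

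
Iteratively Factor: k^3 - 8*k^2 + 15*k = (k)*(k^2 - 8*k + 15) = k*(k - 5)*(k - 3)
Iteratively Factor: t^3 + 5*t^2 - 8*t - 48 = (t + 4)*(t^2 + t - 12) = (t - 3)*(t + 4)*(t + 4)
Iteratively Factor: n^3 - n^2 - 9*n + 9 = (n + 3)*(n^2 - 4*n + 3) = (n - 1)*(n + 3)*(n - 3)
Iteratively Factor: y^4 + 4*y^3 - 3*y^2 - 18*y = (y - 2)*(y^3 + 6*y^2 + 9*y) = (y - 2)*(y + 3)*(y^2 + 3*y) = y*(y - 2)*(y + 3)*(y + 3)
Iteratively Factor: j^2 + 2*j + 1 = (j + 1)*(j + 1)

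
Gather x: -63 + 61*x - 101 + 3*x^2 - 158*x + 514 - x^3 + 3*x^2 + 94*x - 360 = -x^3 + 6*x^2 - 3*x - 10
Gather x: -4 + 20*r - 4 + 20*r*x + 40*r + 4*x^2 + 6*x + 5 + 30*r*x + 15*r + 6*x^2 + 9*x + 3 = 75*r + 10*x^2 + x*(50*r + 15)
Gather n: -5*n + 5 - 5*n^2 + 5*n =5 - 5*n^2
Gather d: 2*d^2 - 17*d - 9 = 2*d^2 - 17*d - 9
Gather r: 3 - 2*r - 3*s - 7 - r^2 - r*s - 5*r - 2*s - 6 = -r^2 + r*(-s - 7) - 5*s - 10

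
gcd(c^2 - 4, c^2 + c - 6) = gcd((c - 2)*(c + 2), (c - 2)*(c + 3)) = c - 2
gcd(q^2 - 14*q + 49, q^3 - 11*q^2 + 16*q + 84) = q - 7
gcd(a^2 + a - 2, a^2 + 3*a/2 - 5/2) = a - 1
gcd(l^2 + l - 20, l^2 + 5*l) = l + 5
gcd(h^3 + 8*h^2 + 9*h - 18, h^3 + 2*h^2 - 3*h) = h^2 + 2*h - 3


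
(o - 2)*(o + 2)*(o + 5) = o^3 + 5*o^2 - 4*o - 20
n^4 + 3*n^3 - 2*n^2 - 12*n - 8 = (n - 2)*(n + 1)*(n + 2)^2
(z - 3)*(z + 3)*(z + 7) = z^3 + 7*z^2 - 9*z - 63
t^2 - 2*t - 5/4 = (t - 5/2)*(t + 1/2)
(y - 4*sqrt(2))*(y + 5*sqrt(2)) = y^2 + sqrt(2)*y - 40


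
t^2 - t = t*(t - 1)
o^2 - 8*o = o*(o - 8)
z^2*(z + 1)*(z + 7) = z^4 + 8*z^3 + 7*z^2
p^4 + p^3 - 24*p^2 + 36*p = p*(p - 3)*(p - 2)*(p + 6)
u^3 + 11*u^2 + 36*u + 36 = (u + 2)*(u + 3)*(u + 6)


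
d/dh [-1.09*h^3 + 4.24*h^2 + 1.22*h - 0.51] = -3.27*h^2 + 8.48*h + 1.22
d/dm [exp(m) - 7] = exp(m)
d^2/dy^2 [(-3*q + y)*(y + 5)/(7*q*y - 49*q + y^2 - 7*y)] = 2*(-(3*q - y)*(y + 5)*(7*q + 2*y - 7)^2 + ((3*q - y)*(y + 5) + (3*q - y)*(7*q + 2*y - 7) - (y + 5)*(7*q + 2*y - 7))*(7*q*y - 49*q + y^2 - 7*y) + (7*q*y - 49*q + y^2 - 7*y)^2)/(7*q*y - 49*q + y^2 - 7*y)^3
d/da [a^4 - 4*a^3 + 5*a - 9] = 4*a^3 - 12*a^2 + 5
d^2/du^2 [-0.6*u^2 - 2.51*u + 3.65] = -1.20000000000000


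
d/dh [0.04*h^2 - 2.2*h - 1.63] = 0.08*h - 2.2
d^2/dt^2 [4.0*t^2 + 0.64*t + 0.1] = 8.00000000000000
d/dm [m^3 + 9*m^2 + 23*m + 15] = 3*m^2 + 18*m + 23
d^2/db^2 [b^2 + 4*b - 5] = 2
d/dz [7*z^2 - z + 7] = 14*z - 1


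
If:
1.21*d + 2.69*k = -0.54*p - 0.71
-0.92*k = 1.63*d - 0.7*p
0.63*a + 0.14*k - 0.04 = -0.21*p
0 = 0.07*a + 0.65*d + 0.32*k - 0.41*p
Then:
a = 0.09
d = 0.36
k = -0.47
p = 0.22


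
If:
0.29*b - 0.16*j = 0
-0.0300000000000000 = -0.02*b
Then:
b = 1.50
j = 2.72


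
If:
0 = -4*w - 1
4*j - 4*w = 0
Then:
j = -1/4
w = -1/4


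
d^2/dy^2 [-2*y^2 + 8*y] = -4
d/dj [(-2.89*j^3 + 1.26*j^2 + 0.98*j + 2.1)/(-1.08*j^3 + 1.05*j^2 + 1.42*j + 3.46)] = (-1.77635683940025e-15*j^5 - 1.6737*j^4 - 6.0908*j^3 - 22.434*j^2 + 4.3092*j + 0.4088)/(1.1664*j^6 - 2.268*j^5 - 1.9647*j^4 - 4.4916*j^3 + 9.2824*j^2 + 9.8264*j + 11.9716)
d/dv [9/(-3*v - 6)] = 3/(v + 2)^2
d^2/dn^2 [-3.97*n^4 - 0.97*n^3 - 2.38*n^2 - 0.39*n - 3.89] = -47.64*n^2 - 5.82*n - 4.76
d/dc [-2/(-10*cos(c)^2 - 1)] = 20*sin(2*c)/(5*cos(2*c) + 6)^2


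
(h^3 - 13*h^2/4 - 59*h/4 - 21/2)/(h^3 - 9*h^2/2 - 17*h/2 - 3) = (4*h + 7)/(2*(2*h + 1))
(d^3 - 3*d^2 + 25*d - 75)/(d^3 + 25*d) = (d - 3)/d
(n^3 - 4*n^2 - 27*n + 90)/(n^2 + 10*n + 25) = (n^2 - 9*n + 18)/(n + 5)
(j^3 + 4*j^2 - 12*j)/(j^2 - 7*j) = (j^2 + 4*j - 12)/(j - 7)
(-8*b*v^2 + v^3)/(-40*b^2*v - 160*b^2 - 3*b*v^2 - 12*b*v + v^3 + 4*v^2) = v^2/(5*b*v + 20*b + v^2 + 4*v)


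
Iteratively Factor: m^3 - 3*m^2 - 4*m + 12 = (m + 2)*(m^2 - 5*m + 6) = (m - 3)*(m + 2)*(m - 2)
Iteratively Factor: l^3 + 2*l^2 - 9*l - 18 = (l + 3)*(l^2 - l - 6) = (l + 2)*(l + 3)*(l - 3)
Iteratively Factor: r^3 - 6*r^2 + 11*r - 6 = (r - 3)*(r^2 - 3*r + 2) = (r - 3)*(r - 2)*(r - 1)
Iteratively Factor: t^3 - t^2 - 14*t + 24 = (t + 4)*(t^2 - 5*t + 6) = (t - 2)*(t + 4)*(t - 3)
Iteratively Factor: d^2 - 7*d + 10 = (d - 2)*(d - 5)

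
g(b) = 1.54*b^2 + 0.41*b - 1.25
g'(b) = 3.08*b + 0.41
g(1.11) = 1.10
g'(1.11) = 3.83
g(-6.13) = 54.11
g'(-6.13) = -18.47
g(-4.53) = 28.49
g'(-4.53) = -13.54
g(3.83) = 22.91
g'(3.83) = 12.21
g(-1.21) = 0.51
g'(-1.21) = -3.32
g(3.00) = 13.84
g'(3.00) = 9.65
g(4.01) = 25.16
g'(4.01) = 12.76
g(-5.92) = 50.29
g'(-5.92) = -17.82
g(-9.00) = 119.80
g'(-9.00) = -27.31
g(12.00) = 225.43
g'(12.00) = 37.37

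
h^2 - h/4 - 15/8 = (h - 3/2)*(h + 5/4)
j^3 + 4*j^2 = j^2*(j + 4)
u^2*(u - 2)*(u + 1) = u^4 - u^3 - 2*u^2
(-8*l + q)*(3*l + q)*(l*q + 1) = -24*l^3*q - 5*l^2*q^2 - 24*l^2 + l*q^3 - 5*l*q + q^2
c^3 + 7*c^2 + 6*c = c*(c + 1)*(c + 6)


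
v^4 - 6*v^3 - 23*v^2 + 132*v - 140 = (v - 7)*(v - 2)^2*(v + 5)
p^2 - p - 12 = (p - 4)*(p + 3)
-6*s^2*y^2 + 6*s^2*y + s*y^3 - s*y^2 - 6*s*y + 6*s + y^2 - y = (-6*s + y)*(y - 1)*(s*y + 1)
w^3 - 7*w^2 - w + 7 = (w - 7)*(w - 1)*(w + 1)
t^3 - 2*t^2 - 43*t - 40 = (t - 8)*(t + 1)*(t + 5)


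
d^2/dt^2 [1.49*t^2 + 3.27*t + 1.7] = 2.98000000000000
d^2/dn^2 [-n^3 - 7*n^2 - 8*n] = -6*n - 14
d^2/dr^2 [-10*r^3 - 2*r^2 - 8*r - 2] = -60*r - 4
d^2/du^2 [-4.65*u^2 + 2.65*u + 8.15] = -9.30000000000000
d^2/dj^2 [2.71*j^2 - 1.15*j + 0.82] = 5.42000000000000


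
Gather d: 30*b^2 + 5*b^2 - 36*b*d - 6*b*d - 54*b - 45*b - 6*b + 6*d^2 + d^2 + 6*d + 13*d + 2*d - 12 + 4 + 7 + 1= 35*b^2 - 105*b + 7*d^2 + d*(21 - 42*b)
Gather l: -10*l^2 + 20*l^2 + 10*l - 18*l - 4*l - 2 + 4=10*l^2 - 12*l + 2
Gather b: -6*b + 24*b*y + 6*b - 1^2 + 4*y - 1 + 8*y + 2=24*b*y + 12*y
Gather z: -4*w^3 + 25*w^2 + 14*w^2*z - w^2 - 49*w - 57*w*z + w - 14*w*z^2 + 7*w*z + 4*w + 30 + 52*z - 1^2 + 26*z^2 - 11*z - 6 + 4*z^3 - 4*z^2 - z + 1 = -4*w^3 + 24*w^2 - 44*w + 4*z^3 + z^2*(22 - 14*w) + z*(14*w^2 - 50*w + 40) + 24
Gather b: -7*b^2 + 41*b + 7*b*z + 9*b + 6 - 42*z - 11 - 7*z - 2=-7*b^2 + b*(7*z + 50) - 49*z - 7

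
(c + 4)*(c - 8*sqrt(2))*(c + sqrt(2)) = c^3 - 7*sqrt(2)*c^2 + 4*c^2 - 28*sqrt(2)*c - 16*c - 64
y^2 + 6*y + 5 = (y + 1)*(y + 5)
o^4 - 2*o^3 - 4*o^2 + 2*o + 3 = (o - 3)*(o - 1)*(o + 1)^2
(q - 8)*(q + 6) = q^2 - 2*q - 48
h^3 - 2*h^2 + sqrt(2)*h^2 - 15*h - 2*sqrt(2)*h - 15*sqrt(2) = (h - 5)*(h + 3)*(h + sqrt(2))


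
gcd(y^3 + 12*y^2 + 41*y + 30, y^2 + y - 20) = y + 5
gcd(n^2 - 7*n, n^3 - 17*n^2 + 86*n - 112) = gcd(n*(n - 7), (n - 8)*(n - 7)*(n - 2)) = n - 7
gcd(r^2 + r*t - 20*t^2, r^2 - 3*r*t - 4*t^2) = r - 4*t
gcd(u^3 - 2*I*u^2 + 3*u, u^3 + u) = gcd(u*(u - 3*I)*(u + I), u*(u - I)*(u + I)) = u^2 + I*u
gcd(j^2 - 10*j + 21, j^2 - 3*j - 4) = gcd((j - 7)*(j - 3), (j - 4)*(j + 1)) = 1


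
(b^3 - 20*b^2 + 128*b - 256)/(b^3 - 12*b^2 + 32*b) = (b - 8)/b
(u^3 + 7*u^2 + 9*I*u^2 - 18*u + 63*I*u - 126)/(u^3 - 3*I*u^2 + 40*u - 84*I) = (u^2 + u*(7 + 3*I) + 21*I)/(u^2 - 9*I*u - 14)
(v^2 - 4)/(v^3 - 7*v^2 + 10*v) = (v + 2)/(v*(v - 5))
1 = 1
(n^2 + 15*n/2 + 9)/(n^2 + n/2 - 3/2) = (n + 6)/(n - 1)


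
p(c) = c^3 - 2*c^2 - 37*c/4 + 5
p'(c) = 3*c^2 - 4*c - 37/4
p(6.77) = 161.00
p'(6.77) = 101.17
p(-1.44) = 11.19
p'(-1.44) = 2.73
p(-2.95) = -10.79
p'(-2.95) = 28.66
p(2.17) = -14.27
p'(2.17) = -3.80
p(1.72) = -11.74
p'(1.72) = -7.25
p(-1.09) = 11.41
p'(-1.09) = -1.33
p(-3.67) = -37.42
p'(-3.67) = 45.84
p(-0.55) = 9.32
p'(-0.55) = -6.14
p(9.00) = 488.75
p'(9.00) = 197.75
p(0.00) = 5.00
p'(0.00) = -9.25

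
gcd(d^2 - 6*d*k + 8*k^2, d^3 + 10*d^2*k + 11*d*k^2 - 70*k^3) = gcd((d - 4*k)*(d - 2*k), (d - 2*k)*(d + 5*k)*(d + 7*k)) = d - 2*k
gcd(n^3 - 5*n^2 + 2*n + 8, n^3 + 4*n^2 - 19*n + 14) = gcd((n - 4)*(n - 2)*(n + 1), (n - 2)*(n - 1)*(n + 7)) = n - 2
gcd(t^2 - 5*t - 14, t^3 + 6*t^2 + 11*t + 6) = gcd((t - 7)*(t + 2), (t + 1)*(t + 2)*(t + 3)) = t + 2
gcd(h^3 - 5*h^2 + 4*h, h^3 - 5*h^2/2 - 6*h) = h^2 - 4*h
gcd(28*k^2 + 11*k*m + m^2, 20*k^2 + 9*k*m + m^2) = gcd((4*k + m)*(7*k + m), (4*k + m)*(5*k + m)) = 4*k + m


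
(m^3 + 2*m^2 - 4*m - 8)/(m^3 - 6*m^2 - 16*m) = (m^2 - 4)/(m*(m - 8))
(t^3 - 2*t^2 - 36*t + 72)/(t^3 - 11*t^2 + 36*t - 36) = (t + 6)/(t - 3)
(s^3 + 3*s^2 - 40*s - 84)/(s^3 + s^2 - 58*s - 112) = (s - 6)/(s - 8)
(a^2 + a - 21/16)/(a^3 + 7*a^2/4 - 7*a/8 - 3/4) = (4*a + 7)/(2*(2*a^2 + 5*a + 2))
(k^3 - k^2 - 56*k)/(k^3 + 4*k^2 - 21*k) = (k - 8)/(k - 3)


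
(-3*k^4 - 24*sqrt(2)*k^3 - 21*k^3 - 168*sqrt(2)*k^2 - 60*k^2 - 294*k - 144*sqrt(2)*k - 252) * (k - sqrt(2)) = -3*k^5 - 21*sqrt(2)*k^4 - 21*k^4 - 147*sqrt(2)*k^3 - 12*k^3 - 84*sqrt(2)*k^2 + 42*k^2 + 36*k + 294*sqrt(2)*k + 252*sqrt(2)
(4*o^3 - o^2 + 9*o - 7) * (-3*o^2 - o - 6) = -12*o^5 - o^4 - 50*o^3 + 18*o^2 - 47*o + 42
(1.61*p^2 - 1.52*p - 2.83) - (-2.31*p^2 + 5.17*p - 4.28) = 3.92*p^2 - 6.69*p + 1.45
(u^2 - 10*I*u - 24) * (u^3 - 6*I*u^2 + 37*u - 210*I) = u^5 - 16*I*u^4 - 47*u^3 - 436*I*u^2 - 2988*u + 5040*I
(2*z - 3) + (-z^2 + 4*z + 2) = -z^2 + 6*z - 1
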